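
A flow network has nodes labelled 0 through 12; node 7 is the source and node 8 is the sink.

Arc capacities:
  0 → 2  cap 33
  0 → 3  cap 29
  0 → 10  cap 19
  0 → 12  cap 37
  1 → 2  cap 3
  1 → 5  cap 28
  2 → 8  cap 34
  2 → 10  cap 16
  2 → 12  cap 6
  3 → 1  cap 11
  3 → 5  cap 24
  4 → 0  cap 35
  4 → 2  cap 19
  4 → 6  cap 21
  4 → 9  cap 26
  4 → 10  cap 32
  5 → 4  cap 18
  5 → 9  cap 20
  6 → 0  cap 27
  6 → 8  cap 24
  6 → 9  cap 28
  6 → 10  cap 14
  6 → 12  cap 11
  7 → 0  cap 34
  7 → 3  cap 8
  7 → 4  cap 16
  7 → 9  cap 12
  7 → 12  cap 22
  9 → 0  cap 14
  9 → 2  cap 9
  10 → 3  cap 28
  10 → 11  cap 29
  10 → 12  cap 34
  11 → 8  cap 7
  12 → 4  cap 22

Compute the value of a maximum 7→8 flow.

Maximum flow value: 62

augment #1: 7→0→2→8 bottleneck 33, total now 33
augment #2: 7→4→2→8 bottleneck 1, total now 34
augment #3: 7→4→6→8 bottleneck 15, total now 49
augment #4: 7→0→10→11→8 bottleneck 1, total now 50
augment #5: 7→12→4→6→8 bottleneck 6, total now 56
augment #6: 7→9→0→10→11→8 bottleneck 6, total now 62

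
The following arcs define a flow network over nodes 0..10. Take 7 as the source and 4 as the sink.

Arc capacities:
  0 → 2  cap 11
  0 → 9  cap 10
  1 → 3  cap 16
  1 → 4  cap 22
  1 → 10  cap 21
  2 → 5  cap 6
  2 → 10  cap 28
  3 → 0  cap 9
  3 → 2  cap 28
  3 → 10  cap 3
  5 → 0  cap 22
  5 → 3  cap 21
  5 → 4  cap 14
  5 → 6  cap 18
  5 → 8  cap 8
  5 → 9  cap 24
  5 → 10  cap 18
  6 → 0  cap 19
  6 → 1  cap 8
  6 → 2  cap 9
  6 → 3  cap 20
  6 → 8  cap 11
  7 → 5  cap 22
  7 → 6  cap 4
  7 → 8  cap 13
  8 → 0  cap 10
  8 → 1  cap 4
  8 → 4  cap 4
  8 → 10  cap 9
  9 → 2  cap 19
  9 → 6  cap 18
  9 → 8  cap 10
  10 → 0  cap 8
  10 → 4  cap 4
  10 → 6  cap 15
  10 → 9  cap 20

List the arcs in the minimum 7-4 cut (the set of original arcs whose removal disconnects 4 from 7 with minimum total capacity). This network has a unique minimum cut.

augment #1: 7→5→4 push 14
augment #2: 7→8→4 push 4
augment #3: 7→5→10→4 push 4
augment #4: 7→6→1→4 push 4
augment #5: 7→8→1→4 push 4
augment #6: 7→5→6→1→4 push 4
max flow = 34; residual-reachable set from 7 gives S-side
cut edges (S→T): {(5,4), (6,1), (8,1), (8,4), (10,4)} total cap 34

Min-cut arcs: {(5,4), (6,1), (8,1), (8,4), (10,4)} (total capacity 34)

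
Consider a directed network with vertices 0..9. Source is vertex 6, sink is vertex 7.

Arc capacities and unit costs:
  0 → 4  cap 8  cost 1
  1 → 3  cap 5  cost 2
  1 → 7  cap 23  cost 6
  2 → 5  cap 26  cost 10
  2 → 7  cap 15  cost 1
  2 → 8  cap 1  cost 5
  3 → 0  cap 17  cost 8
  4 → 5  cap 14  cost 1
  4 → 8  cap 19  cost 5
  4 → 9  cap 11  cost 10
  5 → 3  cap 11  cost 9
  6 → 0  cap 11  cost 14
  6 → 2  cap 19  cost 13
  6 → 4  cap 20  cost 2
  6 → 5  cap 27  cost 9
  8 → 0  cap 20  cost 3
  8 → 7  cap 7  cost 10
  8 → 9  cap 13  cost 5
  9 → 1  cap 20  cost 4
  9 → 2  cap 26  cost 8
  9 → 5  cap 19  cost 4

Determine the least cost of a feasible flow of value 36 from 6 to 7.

shortest-cost path #1: 6→2→7 push 15 @ unit cost 14 (adds 210)
shortest-cost path #2: 6→4→8→7 push 7 @ unit cost 17 (adds 119)
shortest-cost path #3: 6→4→9→1→7 push 11 @ unit cost 22 (adds 242)
shortest-cost path #4: 6→4→8→9→1→7 push 2 @ unit cost 22 (adds 44)
shortest-cost path #5: 6→2→8→9→1→7 push 1 @ unit cost 33 (adds 33)
total cost = 648

Minimum cost for 36 units: 648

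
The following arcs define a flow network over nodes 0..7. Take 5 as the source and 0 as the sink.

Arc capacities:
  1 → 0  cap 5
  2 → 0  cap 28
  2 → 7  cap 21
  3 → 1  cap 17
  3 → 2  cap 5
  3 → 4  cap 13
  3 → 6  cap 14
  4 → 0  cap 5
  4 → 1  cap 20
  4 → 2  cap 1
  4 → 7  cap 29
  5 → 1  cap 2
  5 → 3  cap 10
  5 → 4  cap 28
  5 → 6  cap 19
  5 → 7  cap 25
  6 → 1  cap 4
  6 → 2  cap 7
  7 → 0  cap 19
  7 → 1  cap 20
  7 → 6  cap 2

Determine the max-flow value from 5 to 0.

Maximum flow value: 42

augment #1: 5→1→0 bottleneck 2, total now 2
augment #2: 5→4→0 bottleneck 5, total now 7
augment #3: 5→7→0 bottleneck 19, total now 26
augment #4: 5→3→1→0 bottleneck 3, total now 29
augment #5: 5→3→2→0 bottleneck 5, total now 34
augment #6: 5→4→2→0 bottleneck 1, total now 35
augment #7: 5→6→2→0 bottleneck 7, total now 42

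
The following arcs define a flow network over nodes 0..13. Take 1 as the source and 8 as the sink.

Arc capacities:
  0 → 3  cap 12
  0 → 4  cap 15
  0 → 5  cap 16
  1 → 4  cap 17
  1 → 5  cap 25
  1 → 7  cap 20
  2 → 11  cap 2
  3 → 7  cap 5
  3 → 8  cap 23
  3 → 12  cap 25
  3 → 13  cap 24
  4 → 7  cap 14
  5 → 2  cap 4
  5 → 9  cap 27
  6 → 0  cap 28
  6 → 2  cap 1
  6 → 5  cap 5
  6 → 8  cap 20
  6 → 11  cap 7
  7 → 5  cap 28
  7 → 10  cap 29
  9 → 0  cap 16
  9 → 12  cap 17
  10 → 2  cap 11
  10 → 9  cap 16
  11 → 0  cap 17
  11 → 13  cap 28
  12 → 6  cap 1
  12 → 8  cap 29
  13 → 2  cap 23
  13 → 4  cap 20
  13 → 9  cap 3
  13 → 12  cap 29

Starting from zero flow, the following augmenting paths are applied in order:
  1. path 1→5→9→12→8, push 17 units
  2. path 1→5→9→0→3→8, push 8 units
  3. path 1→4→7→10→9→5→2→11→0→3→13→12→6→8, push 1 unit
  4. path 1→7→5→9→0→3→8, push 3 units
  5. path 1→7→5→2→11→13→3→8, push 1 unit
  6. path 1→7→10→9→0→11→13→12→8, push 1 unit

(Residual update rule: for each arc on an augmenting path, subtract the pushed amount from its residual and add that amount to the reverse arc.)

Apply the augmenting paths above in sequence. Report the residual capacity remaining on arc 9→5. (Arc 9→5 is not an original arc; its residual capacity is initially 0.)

Residual capacity of (9,5): 27

after path 1 (1→5→9→12→8, push 17): res(9,5)=17
after path 2 (1→5→9→0→3→8, push 8): res(9,5)=25
after path 3 (1→4→7→10→9→5→2→11→0→3→13→12→6→8, push 1): res(9,5)=24
after path 4 (1→7→5→9→0→3→8, push 3): res(9,5)=27
after path 5 (1→7→5→2→11→13→3→8, push 1): res(9,5)=27
after path 6 (1→7→10→9→0→11→13→12→8, push 1): res(9,5)=27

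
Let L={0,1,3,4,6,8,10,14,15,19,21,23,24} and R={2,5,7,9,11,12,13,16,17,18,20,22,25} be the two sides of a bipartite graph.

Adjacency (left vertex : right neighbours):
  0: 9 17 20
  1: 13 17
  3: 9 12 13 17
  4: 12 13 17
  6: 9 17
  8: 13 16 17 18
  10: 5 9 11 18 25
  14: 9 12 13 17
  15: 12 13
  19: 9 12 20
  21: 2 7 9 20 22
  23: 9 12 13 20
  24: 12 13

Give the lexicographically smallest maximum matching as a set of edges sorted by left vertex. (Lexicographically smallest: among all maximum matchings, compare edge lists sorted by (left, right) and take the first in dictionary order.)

|M| = 8 (so the lex-smallest maximum matching has 8 edges)
process left vertices in ascending order; for each, take the smallest-labelled available neighbour that still permits 8 edges overall, or leave it unmatched if none does
lex-smallest matching: {0-9, 1-13, 3-12, 4-17, 8-16, 10-5, 19-20, 21-2}

Lex-smallest maximum matching: {(0,9), (1,13), (3,12), (4,17), (8,16), (10,5), (19,20), (21,2)}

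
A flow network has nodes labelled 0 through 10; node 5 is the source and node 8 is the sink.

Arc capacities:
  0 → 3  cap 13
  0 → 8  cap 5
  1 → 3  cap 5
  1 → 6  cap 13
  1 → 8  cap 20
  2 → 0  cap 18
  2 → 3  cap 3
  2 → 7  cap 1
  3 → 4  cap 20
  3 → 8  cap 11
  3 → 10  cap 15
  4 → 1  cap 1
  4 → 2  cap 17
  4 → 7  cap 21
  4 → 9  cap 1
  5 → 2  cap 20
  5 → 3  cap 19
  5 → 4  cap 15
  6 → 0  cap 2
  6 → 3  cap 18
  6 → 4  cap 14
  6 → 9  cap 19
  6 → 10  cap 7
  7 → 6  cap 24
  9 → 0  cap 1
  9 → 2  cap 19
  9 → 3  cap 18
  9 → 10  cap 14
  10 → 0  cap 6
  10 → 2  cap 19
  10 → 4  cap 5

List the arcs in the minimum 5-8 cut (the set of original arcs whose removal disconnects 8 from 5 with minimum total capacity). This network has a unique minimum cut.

augment #1: 5→3→8 push 11
augment #2: 5→2→0→8 push 5
augment #3: 5→4→1→8 push 1
max flow = 17; residual-reachable set from 5 gives S-side
cut edges (S→T): {(0,8), (3,8), (4,1)} total cap 17

Min-cut arcs: {(0,8), (3,8), (4,1)} (total capacity 17)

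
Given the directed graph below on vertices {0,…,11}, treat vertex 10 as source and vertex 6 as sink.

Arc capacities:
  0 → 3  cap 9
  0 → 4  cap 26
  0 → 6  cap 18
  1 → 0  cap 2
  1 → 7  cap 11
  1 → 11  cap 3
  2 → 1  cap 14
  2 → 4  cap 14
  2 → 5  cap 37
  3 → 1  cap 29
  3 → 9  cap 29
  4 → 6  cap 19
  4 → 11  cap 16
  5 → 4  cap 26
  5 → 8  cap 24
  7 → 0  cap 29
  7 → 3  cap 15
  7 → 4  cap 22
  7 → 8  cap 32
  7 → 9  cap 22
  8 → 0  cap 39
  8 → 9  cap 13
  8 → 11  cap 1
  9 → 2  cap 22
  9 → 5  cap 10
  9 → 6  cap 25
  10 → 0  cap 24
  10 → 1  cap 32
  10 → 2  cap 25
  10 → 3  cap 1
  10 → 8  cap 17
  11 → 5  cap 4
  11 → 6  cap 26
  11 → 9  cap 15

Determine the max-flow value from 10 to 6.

augment #1: 10→0→6 bottleneck 18, total now 18
augment #2: 10→0→4→6 bottleneck 6, total now 24
augment #3: 10→1→11→6 bottleneck 3, total now 27
augment #4: 10→2→4→6 bottleneck 13, total now 40
augment #5: 10→3→9→6 bottleneck 1, total now 41
augment #6: 10→8→9→6 bottleneck 13, total now 54
augment #7: 10→8→11→6 bottleneck 1, total now 55
augment #8: 10→1→7→9→6 bottleneck 11, total now 66
augment #9: 10→2→4→11→6 bottleneck 1, total now 67
augment #10: 10→1→0→4→11→6 bottleneck 2, total now 69
augment #11: 10→2→5→4→11→6 bottleneck 11, total now 80
augment #12: 10→8→0→4→11→6 bottleneck 2, total now 82

Maximum flow value: 82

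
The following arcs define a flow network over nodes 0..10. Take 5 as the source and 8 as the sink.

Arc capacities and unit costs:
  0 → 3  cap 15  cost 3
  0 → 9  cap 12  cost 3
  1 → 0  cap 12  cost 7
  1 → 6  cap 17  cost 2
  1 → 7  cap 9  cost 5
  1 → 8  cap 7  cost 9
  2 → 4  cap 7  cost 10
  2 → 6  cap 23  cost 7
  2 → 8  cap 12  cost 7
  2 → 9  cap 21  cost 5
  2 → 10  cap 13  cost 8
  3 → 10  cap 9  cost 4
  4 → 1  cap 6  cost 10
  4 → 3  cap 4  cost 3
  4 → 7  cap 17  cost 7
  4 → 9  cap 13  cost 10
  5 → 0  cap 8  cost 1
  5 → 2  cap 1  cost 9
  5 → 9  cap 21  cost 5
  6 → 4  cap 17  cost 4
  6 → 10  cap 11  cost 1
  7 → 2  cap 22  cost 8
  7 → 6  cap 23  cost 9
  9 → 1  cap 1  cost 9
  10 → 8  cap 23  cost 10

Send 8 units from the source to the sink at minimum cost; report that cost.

Minimum cost for 8 units: 142

shortest-cost path #1: 5→2→8 push 1 @ unit cost 16 (adds 16)
shortest-cost path #2: 5→0→3→10→8 push 7 @ unit cost 18 (adds 126)
total cost = 142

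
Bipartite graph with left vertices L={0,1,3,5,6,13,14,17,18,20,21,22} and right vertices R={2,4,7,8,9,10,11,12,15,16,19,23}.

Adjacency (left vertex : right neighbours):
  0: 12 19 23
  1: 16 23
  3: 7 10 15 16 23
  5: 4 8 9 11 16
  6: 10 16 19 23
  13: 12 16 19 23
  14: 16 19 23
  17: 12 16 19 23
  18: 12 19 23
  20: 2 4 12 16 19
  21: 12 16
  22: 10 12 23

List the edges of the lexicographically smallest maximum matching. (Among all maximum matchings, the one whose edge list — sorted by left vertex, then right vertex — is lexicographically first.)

|M| = 8 (so the lex-smallest maximum matching has 8 edges)
process left vertices in ascending order; for each, take the smallest-labelled available neighbour that still permits 8 edges overall, or leave it unmatched if none does
lex-smallest matching: {0-12, 1-16, 3-7, 5-4, 6-10, 13-19, 14-23, 20-2}

Lex-smallest maximum matching: {(0,12), (1,16), (3,7), (5,4), (6,10), (13,19), (14,23), (20,2)}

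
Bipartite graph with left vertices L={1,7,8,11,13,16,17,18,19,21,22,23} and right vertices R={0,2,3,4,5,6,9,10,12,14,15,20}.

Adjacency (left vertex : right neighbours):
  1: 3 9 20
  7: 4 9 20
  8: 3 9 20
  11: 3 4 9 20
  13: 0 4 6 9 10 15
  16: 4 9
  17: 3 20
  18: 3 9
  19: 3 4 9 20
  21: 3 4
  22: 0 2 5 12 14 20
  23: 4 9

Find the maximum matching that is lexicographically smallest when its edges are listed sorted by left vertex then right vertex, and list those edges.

|M| = 6 (so the lex-smallest maximum matching has 6 edges)
process left vertices in ascending order; for each, take the smallest-labelled available neighbour that still permits 6 edges overall, or leave it unmatched if none does
lex-smallest matching: {1-3, 7-4, 8-9, 11-20, 13-0, 22-2}

Lex-smallest maximum matching: {(1,3), (7,4), (8,9), (11,20), (13,0), (22,2)}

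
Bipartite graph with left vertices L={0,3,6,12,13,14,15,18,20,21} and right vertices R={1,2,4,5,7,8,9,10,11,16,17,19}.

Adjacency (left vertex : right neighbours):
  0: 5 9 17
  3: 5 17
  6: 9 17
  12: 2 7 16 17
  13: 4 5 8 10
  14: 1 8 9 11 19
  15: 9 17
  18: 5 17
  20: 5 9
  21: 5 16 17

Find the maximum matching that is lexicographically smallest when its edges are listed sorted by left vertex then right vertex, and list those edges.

Lex-smallest maximum matching: {(0,5), (3,17), (6,9), (12,2), (13,4), (14,1), (21,16)}

|M| = 7 (so the lex-smallest maximum matching has 7 edges)
process left vertices in ascending order; for each, take the smallest-labelled available neighbour that still permits 7 edges overall, or leave it unmatched if none does
lex-smallest matching: {0-5, 3-17, 6-9, 12-2, 13-4, 14-1, 21-16}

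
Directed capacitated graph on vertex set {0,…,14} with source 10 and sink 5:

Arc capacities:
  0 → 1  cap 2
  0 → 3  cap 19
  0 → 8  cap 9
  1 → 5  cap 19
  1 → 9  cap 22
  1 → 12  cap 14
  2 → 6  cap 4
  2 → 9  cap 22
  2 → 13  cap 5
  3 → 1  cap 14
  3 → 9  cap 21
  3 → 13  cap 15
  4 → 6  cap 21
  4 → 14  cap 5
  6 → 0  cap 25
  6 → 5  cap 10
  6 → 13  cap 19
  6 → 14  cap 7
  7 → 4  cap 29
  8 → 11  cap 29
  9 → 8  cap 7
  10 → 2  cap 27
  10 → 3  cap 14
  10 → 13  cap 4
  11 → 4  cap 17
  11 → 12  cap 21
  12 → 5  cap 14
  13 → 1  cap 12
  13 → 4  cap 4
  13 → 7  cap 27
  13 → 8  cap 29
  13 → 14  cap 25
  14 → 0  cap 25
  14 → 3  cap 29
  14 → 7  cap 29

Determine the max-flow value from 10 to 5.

augment #1: 10→2→6→5 bottleneck 4, total now 4
augment #2: 10→3→1→5 bottleneck 14, total now 18
augment #3: 10→13→1→5 bottleneck 4, total now 22
augment #4: 10→2→13→1→5 bottleneck 1, total now 23
augment #5: 10→2→13→1→12→5 bottleneck 4, total now 27
augment #6: 10→2→9→8→11→12→5 bottleneck 7, total now 34

Maximum flow value: 34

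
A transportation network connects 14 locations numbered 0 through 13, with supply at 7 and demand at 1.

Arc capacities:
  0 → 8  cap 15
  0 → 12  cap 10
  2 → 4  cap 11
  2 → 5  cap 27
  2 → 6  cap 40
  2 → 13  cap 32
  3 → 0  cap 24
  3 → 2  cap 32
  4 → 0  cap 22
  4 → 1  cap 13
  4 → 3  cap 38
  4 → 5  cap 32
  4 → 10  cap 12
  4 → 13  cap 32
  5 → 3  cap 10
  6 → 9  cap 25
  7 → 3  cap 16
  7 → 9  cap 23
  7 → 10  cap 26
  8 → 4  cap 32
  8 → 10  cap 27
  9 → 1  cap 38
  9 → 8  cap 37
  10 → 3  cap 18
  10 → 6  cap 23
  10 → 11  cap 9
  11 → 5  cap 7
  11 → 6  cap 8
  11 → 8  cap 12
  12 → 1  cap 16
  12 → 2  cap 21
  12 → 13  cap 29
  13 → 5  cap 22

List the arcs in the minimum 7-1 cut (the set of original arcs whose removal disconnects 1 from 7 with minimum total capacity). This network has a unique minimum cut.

augment #1: 7→9→1 push 23
augment #2: 7→3→0→12→1 push 10
augment #3: 7→3→2→4→1 push 6
augment #4: 7→10→6→9→1 push 15
augment #5: 7→10→3→2→4→1 push 5
augment #6: 7→10→11→8→4→1 push 2
max flow = 61; residual-reachable set from 7 gives S-side
cut edges (S→T): {(0,12), (4,1), (9,1)} total cap 61

Min-cut arcs: {(0,12), (4,1), (9,1)} (total capacity 61)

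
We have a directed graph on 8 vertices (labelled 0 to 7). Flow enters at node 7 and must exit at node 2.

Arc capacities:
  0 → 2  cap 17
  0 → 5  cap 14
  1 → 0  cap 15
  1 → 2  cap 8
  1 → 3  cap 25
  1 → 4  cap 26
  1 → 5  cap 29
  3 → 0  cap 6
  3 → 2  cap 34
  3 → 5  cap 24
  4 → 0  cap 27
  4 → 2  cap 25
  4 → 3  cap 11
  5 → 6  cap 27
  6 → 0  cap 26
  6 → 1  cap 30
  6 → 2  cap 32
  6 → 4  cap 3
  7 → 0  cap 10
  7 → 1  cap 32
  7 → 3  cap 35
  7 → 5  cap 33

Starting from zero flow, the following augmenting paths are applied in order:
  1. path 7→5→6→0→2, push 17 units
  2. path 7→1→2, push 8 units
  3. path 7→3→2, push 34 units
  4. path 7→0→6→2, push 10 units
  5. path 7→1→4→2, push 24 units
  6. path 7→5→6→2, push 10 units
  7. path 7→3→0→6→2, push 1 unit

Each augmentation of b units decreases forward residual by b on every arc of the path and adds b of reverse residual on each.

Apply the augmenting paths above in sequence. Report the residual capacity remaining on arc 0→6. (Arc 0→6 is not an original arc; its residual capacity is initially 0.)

after path 1 (7→5→6→0→2, push 17): res(0,6)=17
after path 2 (7→1→2, push 8): res(0,6)=17
after path 3 (7→3→2, push 34): res(0,6)=17
after path 4 (7→0→6→2, push 10): res(0,6)=7
after path 5 (7→1→4→2, push 24): res(0,6)=7
after path 6 (7→5→6→2, push 10): res(0,6)=7
after path 7 (7→3→0→6→2, push 1): res(0,6)=6

Residual capacity of (0,6): 6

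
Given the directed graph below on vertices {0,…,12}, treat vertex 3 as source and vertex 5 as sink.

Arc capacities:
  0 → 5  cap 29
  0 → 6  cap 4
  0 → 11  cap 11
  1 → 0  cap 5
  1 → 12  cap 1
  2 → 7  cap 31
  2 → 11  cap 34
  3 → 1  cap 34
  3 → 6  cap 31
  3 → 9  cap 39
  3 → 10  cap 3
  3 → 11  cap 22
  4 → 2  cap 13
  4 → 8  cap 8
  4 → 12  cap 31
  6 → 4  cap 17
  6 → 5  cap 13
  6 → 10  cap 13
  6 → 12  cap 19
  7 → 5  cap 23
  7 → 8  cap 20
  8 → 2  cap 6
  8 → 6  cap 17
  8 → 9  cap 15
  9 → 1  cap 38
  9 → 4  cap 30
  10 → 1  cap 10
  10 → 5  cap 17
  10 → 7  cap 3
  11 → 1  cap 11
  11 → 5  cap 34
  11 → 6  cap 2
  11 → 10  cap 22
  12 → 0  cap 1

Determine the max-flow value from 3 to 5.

augment #1: 3→6→5 bottleneck 13, total now 13
augment #2: 3→10→5 bottleneck 3, total now 16
augment #3: 3→11→5 bottleneck 22, total now 38
augment #4: 3→1→0→5 bottleneck 5, total now 43
augment #5: 3→6→10→5 bottleneck 13, total now 56
augment #6: 3→1→12→0→5 bottleneck 1, total now 57
augment #7: 3→6→4→2→7→5 bottleneck 5, total now 62
augment #8: 3→9→4→2→7→5 bottleneck 8, total now 70
augment #9: 3→9→4→8→2→7→5 bottleneck 6, total now 76

Maximum flow value: 76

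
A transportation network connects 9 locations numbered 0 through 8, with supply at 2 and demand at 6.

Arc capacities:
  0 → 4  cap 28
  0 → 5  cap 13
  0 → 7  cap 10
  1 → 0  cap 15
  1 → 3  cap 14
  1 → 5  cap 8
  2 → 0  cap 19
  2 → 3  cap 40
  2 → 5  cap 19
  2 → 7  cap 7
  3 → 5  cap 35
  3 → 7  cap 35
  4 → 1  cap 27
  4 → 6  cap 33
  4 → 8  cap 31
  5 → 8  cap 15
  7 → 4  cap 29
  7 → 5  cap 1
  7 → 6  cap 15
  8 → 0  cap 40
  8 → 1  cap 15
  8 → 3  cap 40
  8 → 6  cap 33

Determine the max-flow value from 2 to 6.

augment #1: 2→7→6 bottleneck 7, total now 7
augment #2: 2→0→4→6 bottleneck 19, total now 26
augment #3: 2→3→7→6 bottleneck 8, total now 34
augment #4: 2→5→8→6 bottleneck 15, total now 49
augment #5: 2→3→7→4→6 bottleneck 14, total now 63
augment #6: 2→3→7→4→8→6 bottleneck 13, total now 76

Maximum flow value: 76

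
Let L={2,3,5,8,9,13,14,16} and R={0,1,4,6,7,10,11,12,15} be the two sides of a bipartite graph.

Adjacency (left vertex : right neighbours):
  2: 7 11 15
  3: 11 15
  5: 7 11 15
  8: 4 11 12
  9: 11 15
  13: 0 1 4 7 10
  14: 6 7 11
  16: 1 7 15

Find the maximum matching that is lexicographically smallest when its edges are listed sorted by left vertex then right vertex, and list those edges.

|M| = 7 (so the lex-smallest maximum matching has 7 edges)
process left vertices in ascending order; for each, take the smallest-labelled available neighbour that still permits 7 edges overall, or leave it unmatched if none does
lex-smallest matching: {2-7, 3-11, 5-15, 8-4, 13-0, 14-6, 16-1}

Lex-smallest maximum matching: {(2,7), (3,11), (5,15), (8,4), (13,0), (14,6), (16,1)}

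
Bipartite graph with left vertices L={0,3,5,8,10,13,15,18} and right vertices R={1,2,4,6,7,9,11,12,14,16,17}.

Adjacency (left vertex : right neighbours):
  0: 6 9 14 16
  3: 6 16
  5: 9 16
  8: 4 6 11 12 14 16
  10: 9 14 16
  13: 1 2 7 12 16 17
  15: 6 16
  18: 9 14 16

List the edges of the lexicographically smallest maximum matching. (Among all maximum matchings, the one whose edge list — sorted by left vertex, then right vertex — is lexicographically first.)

|M| = 6 (so the lex-smallest maximum matching has 6 edges)
process left vertices in ascending order; for each, take the smallest-labelled available neighbour that still permits 6 edges overall, or leave it unmatched if none does
lex-smallest matching: {0-6, 3-16, 5-9, 8-4, 10-14, 13-1}

Lex-smallest maximum matching: {(0,6), (3,16), (5,9), (8,4), (10,14), (13,1)}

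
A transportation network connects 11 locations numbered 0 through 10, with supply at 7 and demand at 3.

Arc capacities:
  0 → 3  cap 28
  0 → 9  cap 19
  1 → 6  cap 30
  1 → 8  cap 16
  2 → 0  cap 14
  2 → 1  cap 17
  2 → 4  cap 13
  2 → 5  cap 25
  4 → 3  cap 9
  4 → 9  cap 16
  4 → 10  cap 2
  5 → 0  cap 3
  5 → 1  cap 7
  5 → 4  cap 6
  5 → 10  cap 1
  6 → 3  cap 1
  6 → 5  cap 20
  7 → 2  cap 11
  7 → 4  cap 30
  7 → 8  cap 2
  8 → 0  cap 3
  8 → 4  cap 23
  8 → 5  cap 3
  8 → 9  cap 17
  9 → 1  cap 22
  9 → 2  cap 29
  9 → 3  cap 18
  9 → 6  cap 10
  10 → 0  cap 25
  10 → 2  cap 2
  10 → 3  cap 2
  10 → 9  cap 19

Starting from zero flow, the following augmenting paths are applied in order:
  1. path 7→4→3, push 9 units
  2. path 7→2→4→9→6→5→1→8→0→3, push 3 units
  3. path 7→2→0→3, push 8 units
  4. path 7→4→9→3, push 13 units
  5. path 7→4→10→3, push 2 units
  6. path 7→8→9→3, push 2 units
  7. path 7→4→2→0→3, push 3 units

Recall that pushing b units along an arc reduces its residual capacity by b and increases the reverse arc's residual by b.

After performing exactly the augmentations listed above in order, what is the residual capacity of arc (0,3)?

after path 1 (7→4→3, push 9): res(0,3)=28
after path 2 (7→2→4→9→6→5→1→8→0→3, push 3): res(0,3)=25
after path 3 (7→2→0→3, push 8): res(0,3)=17
after path 4 (7→4→9→3, push 13): res(0,3)=17
after path 5 (7→4→10→3, push 2): res(0,3)=17
after path 6 (7→8→9→3, push 2): res(0,3)=17
after path 7 (7→4→2→0→3, push 3): res(0,3)=14

Residual capacity of (0,3): 14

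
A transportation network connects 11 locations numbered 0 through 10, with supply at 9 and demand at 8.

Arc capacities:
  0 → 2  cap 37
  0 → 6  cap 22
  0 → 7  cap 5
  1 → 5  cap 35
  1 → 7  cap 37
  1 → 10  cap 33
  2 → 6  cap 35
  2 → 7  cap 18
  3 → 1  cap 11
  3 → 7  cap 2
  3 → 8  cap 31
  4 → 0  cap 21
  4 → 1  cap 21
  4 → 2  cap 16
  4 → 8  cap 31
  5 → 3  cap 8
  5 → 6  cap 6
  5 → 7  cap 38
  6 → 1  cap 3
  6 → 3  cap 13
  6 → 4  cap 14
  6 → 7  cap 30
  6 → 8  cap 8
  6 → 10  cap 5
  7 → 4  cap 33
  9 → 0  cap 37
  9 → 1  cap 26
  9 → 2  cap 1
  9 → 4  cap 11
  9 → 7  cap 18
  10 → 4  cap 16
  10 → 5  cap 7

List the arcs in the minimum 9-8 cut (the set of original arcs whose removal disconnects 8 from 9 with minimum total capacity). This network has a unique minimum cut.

Min-cut arcs: {(4,8), (5,3), (6,3), (6,8)} (total capacity 60)

augment #1: 9→4→8 push 11
augment #2: 9→0→6→8 push 8
augment #3: 9→7→4→8 push 18
augment #4: 9→0→6→3→8 push 13
augment #5: 9→0→6→4→8 push 1
augment #6: 9→0→7→4→8 push 1
augment #7: 9→1→5→3→8 push 8
max flow = 60; residual-reachable set from 9 gives S-side
cut edges (S→T): {(4,8), (5,3), (6,3), (6,8)} total cap 60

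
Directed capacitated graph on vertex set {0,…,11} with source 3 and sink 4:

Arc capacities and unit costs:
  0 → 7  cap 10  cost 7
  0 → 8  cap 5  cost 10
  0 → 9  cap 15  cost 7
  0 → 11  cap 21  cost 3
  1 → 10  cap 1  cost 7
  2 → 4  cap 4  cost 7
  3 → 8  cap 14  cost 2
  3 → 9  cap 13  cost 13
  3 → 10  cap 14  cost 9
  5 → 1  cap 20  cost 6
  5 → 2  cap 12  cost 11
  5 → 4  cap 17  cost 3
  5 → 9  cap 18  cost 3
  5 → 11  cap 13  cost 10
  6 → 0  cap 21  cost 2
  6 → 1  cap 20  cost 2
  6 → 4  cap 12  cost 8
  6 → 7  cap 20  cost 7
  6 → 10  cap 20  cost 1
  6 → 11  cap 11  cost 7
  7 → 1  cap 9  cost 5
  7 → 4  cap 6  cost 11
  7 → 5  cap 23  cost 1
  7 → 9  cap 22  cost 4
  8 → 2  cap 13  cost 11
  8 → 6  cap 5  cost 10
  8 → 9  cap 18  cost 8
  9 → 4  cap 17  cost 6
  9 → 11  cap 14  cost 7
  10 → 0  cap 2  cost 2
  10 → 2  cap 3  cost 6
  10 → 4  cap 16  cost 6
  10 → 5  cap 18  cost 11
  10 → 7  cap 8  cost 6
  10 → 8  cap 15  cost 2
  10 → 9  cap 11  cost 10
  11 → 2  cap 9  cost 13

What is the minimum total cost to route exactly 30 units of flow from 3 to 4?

shortest-cost path #1: 3→10→4 push 14 @ unit cost 15 (adds 210)
shortest-cost path #2: 3→8→9→4 push 14 @ unit cost 16 (adds 224)
shortest-cost path #3: 3→9→4 push 2 @ unit cost 19 (adds 38)
total cost = 472

Minimum cost for 30 units: 472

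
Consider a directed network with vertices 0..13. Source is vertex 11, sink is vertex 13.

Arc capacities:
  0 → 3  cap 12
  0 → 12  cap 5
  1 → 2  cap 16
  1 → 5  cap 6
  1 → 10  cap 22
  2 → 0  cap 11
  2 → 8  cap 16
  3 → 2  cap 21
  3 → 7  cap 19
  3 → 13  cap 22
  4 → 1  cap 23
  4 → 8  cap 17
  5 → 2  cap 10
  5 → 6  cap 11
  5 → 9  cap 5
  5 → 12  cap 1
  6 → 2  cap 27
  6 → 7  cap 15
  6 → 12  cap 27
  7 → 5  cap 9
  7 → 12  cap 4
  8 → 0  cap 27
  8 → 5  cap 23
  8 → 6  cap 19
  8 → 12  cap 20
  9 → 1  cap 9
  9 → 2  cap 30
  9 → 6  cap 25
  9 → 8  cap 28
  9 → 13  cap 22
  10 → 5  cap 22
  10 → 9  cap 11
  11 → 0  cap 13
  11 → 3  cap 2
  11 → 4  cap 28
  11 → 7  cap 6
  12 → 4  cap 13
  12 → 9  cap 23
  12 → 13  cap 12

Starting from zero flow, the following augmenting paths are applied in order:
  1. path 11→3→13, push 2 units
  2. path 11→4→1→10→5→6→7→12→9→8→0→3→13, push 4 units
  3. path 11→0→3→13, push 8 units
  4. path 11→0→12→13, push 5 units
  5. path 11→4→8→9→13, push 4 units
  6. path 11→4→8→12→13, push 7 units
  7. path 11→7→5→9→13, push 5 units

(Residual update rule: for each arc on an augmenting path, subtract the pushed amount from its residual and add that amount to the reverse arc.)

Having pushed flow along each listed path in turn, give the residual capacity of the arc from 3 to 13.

after path 1 (11→3→13, push 2): res(3,13)=20
after path 2 (11→4→1→10→5→6→7→12→9→8→0→3→13, push 4): res(3,13)=16
after path 3 (11→0→3→13, push 8): res(3,13)=8
after path 4 (11→0→12→13, push 5): res(3,13)=8
after path 5 (11→4→8→9→13, push 4): res(3,13)=8
after path 6 (11→4→8→12→13, push 7): res(3,13)=8
after path 7 (11→7→5→9→13, push 5): res(3,13)=8

Residual capacity of (3,13): 8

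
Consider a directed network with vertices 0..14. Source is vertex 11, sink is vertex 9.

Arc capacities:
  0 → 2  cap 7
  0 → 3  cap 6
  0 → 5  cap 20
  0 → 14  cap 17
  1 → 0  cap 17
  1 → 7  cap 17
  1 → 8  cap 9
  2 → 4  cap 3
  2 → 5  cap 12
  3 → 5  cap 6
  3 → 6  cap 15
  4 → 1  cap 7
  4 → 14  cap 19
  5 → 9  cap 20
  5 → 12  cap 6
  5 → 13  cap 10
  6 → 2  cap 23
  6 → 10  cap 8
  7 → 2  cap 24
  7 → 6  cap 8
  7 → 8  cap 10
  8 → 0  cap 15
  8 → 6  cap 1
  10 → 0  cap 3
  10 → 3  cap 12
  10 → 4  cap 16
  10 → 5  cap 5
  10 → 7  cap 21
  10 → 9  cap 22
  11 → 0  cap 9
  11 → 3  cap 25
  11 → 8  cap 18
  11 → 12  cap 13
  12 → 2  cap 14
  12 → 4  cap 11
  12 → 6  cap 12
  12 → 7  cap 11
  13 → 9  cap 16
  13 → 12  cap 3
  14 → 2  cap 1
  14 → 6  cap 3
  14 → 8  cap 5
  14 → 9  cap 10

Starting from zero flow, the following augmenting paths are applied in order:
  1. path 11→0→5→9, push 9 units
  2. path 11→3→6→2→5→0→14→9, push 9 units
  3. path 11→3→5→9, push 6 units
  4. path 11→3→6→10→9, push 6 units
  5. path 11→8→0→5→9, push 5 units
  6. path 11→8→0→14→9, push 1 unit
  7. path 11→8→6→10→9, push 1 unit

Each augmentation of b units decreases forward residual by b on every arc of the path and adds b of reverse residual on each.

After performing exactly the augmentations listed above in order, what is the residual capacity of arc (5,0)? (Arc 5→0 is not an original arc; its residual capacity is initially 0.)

Residual capacity of (5,0): 5

after path 1 (11→0→5→9, push 9): res(5,0)=9
after path 2 (11→3→6→2→5→0→14→9, push 9): res(5,0)=0
after path 3 (11→3→5→9, push 6): res(5,0)=0
after path 4 (11→3→6→10→9, push 6): res(5,0)=0
after path 5 (11→8→0→5→9, push 5): res(5,0)=5
after path 6 (11→8→0→14→9, push 1): res(5,0)=5
after path 7 (11→8→6→10→9, push 1): res(5,0)=5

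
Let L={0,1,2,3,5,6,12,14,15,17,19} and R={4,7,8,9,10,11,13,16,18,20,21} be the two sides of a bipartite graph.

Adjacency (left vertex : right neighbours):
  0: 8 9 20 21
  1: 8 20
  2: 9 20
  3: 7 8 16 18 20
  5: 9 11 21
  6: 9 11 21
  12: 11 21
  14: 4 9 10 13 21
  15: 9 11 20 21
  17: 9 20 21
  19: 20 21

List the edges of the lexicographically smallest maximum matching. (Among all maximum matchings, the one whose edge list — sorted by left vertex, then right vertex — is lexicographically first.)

|M| = 7 (so the lex-smallest maximum matching has 7 edges)
process left vertices in ascending order; for each, take the smallest-labelled available neighbour that still permits 7 edges overall, or leave it unmatched if none does
lex-smallest matching: {0-8, 1-20, 2-9, 3-7, 5-11, 6-21, 14-4}

Lex-smallest maximum matching: {(0,8), (1,20), (2,9), (3,7), (5,11), (6,21), (14,4)}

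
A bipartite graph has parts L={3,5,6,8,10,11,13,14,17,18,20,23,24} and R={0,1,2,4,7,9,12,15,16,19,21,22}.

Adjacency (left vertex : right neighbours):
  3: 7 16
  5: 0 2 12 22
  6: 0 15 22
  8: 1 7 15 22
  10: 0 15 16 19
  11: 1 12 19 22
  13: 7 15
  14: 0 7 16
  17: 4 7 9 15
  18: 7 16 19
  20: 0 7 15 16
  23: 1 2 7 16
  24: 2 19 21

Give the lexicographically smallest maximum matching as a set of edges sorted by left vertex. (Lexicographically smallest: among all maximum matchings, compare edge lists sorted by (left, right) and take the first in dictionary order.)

|M| = 11 (so the lex-smallest maximum matching has 11 edges)
process left vertices in ascending order; for each, take the smallest-labelled available neighbour that still permits 11 edges overall, or leave it unmatched if none does
lex-smallest matching: {3-7, 5-0, 6-22, 8-1, 10-15, 11-12, 14-16, 17-4, 18-19, 23-2, 24-21}

Lex-smallest maximum matching: {(3,7), (5,0), (6,22), (8,1), (10,15), (11,12), (14,16), (17,4), (18,19), (23,2), (24,21)}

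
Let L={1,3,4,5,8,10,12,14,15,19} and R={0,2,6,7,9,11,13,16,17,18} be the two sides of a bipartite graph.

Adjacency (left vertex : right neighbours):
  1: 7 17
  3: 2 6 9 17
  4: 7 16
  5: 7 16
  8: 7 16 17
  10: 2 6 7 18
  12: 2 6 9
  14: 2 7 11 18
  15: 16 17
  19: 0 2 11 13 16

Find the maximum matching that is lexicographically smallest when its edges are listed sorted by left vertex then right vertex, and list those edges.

Lex-smallest maximum matching: {(1,7), (3,2), (4,16), (8,17), (10,6), (12,9), (14,11), (19,0)}

|M| = 8 (so the lex-smallest maximum matching has 8 edges)
process left vertices in ascending order; for each, take the smallest-labelled available neighbour that still permits 8 edges overall, or leave it unmatched if none does
lex-smallest matching: {1-7, 3-2, 4-16, 8-17, 10-6, 12-9, 14-11, 19-0}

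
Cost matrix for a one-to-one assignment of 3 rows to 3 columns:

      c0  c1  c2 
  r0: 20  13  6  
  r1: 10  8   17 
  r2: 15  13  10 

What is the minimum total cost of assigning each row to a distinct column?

Minimum assignment cost: 29

one of 2 optimal assignments: row0→col2 (cost 6), row1→col0 (cost 10), row2→col1 (cost 13)
total = 6 + 10 + 13 = 29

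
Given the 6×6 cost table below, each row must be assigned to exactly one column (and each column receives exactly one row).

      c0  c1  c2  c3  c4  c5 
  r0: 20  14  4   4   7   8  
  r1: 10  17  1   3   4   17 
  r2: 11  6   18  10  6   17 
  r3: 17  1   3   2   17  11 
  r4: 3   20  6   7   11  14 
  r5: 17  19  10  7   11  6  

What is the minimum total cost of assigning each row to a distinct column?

Minimum assignment cost: 21

optimal assignment: row0→col3 (cost 4), row1→col2 (cost 1), row2→col4 (cost 6), row3→col1 (cost 1), row4→col0 (cost 3), row5→col5 (cost 6)
total = 4 + 1 + 6 + 1 + 3 + 6 = 21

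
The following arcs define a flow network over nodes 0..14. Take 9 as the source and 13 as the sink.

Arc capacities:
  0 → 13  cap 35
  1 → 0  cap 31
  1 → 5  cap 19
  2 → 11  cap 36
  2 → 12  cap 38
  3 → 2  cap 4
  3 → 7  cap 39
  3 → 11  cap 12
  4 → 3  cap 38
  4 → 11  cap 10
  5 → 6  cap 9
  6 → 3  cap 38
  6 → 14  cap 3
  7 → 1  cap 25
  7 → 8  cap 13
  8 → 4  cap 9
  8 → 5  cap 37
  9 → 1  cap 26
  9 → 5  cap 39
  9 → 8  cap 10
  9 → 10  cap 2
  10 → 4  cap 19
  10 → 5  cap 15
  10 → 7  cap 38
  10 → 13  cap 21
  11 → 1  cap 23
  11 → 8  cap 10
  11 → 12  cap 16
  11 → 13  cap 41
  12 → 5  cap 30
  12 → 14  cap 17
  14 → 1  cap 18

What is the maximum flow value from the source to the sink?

augment #1: 9→10→13 bottleneck 2, total now 2
augment #2: 9→1→0→13 bottleneck 26, total now 28
augment #3: 9→8→4→11→13 bottleneck 9, total now 37
augment #4: 9→5→6→3→11→13 bottleneck 9, total now 46

Maximum flow value: 46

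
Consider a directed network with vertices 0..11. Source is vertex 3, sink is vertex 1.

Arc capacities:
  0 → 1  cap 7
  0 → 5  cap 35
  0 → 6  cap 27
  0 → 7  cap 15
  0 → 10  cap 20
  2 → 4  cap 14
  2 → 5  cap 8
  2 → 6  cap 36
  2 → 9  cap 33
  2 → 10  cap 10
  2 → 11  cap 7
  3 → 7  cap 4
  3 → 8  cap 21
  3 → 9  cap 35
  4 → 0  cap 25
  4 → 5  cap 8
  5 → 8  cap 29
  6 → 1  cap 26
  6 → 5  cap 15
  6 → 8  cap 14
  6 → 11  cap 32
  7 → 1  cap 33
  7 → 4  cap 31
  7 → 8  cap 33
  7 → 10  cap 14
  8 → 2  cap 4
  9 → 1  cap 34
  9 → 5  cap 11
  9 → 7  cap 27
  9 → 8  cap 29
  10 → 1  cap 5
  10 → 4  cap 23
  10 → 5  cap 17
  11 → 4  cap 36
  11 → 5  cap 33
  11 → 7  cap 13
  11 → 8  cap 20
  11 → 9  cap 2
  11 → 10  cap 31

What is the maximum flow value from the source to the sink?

Maximum flow value: 43

augment #1: 3→7→1 bottleneck 4, total now 4
augment #2: 3→9→1 bottleneck 34, total now 38
augment #3: 3→9→7→1 bottleneck 1, total now 39
augment #4: 3→8→2→6→1 bottleneck 4, total now 43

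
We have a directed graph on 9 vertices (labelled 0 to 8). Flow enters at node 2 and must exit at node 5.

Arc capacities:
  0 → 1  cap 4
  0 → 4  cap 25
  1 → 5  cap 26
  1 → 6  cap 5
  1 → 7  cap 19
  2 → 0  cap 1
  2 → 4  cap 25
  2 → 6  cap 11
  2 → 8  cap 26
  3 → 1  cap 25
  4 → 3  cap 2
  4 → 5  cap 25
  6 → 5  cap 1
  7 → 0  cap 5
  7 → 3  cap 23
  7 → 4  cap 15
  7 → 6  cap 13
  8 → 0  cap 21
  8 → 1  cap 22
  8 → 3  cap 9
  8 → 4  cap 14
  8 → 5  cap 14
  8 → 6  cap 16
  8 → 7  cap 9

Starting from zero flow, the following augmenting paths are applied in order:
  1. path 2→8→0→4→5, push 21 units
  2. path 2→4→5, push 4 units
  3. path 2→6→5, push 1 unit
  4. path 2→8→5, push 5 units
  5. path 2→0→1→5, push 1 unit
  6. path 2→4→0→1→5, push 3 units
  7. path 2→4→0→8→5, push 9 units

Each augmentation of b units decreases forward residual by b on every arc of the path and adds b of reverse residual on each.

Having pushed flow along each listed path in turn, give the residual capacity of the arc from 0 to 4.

after path 1 (2→8→0→4→5, push 21): res(0,4)=4
after path 2 (2→4→5, push 4): res(0,4)=4
after path 3 (2→6→5, push 1): res(0,4)=4
after path 4 (2→8→5, push 5): res(0,4)=4
after path 5 (2→0→1→5, push 1): res(0,4)=4
after path 6 (2→4→0→1→5, push 3): res(0,4)=7
after path 7 (2→4→0→8→5, push 9): res(0,4)=16

Residual capacity of (0,4): 16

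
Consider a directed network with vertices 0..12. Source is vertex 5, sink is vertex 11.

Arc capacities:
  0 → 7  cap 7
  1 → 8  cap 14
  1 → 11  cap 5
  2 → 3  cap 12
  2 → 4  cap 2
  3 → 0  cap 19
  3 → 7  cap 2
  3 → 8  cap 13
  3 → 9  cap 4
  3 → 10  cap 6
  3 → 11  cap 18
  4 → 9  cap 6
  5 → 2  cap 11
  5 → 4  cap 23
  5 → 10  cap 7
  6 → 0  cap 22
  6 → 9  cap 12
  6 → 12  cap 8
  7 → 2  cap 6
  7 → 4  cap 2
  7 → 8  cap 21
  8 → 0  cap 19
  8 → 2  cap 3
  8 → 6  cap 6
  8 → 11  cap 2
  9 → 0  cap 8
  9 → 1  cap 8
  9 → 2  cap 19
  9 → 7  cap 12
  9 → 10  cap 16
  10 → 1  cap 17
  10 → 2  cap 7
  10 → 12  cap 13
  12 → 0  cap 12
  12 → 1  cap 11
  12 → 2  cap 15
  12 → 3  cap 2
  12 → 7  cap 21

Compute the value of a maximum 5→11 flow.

augment #1: 5→2→3→11 bottleneck 11, total now 11
augment #2: 5→10→1→11 bottleneck 5, total now 16
augment #3: 5→10→1→8→11 bottleneck 2, total now 18
augment #4: 5→4→9→2→3→11 bottleneck 1, total now 19
augment #5: 5→4→9→10→12→3→11 bottleneck 2, total now 21

Maximum flow value: 21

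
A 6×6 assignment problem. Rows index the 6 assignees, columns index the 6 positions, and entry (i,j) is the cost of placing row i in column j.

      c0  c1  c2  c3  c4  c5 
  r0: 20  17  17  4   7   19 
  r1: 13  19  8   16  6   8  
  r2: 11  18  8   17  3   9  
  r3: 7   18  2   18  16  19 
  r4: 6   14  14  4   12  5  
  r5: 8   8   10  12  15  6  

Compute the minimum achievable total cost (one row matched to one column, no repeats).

Minimum assignment cost: 31

optimal assignment: row0→col3 (cost 4), row1→col5 (cost 8), row2→col4 (cost 3), row3→col2 (cost 2), row4→col0 (cost 6), row5→col1 (cost 8)
total = 4 + 8 + 3 + 2 + 6 + 8 = 31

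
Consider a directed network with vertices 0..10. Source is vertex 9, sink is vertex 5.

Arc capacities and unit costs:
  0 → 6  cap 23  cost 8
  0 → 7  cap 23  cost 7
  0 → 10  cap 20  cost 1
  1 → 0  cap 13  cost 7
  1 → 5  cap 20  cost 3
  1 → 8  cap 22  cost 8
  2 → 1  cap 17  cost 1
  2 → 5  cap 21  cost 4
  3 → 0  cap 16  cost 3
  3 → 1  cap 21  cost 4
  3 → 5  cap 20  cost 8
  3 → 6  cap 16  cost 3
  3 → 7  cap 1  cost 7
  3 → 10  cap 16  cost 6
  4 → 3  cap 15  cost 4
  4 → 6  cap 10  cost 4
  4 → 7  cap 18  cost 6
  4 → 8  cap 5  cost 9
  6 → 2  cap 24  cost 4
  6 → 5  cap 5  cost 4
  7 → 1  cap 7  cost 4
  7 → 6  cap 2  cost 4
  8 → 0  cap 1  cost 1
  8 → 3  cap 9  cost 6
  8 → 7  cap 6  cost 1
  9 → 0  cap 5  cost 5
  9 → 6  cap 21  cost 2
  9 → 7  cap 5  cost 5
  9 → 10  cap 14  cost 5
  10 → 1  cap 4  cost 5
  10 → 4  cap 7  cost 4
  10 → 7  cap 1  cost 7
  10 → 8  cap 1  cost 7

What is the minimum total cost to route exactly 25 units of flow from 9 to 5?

shortest-cost path #1: 9→6→5 push 5 @ unit cost 6 (adds 30)
shortest-cost path #2: 9→6→2→5 push 16 @ unit cost 10 (adds 160)
shortest-cost path #3: 9→7→1→5 push 4 @ unit cost 12 (adds 48)
total cost = 238

Minimum cost for 25 units: 238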